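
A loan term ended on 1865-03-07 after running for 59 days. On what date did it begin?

January 7, 1865

Subtracting 59 days from March 7, 1865.
Going back 7 days from March 7, 1865 reaches the end of the previous month; 59 − 7 = 52 left.
February 1865 has 28 days (1865 is not a leap year): 52 − 28 = 24 left.
January 1865 has 31 days; 31 − 24 = 7 → January 7, 1865.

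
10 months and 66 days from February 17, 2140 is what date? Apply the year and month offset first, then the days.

February 21, 2141

Counting forward 10 months and 66 days from February 17, 2140: first the month/year part, then the days.
month 2 + 10 = 12 → December 2140.
Day 17 is valid in December, giving December 17, 2140.
Now add 66 days from December 17, 2140.
December has 31 days, so 31 − 17 = 14 days remain after December 17, 2140; 66 − 14 = 52 left.
January 2141 has 31 days: 52 − 31 = 21 left.
21 days into February 2141 → February 21, 2141.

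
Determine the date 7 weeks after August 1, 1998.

Advancing 7 weeks = 49 days from August 1, 1998.
August has 31 days, so 31 − 1 = 30 days remain after August 1, 1998; 49 − 30 = 19 left.
19 days into September 1998 → September 19, 1998.

September 19, 1998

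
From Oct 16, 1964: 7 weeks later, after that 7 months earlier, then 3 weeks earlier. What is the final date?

April 13, 1964

Counting forward 7 weeks (= 49 days) from October 16, 1964:
October has 31 days, so 31 − 16 = 15 days remain after October 16, 1964; 49 − 15 = 34 left.
November 1964 has 30 days: 34 − 30 = 4 left.
4 days into December 1964 → December 4, 1964.
Subtracting 7 months from December 4, 1964:
month 12 − 7 = 5 → May 1964.
Day 4 is valid in May, giving May 4, 1964.
Counting back 3 weeks (= 21 days) from May 4, 1964:
Going back 4 days from May 4, 1964 reaches the end of the previous month; 21 − 4 = 17 left.
April 1964 has 30 days; 30 − 17 = 13 → April 13, 1964.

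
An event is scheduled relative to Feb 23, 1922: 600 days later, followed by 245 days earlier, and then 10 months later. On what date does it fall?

Counting forward 600 days from February 23, 1922:
February has 28 days, so 28 − 23 = 5 days remain after February 23, 1922; 600 − 5 = 595 left.
March 1922 has 31 days: 595 − 31 = 564 left.
April 1922 has 30 days: 564 − 30 = 534 left.
May 1922 has 31 days: 534 − 31 = 503 left.
June 1922 has 30 days: 503 − 30 = 473 left.
July 1922 has 31 days: 473 − 31 = 442 left.
August 1922 has 31 days: 442 − 31 = 411 left.
September 1922 has 30 days: 411 − 30 = 381 left.
October 1922 has 31 days: 381 − 31 = 350 left.
November 1922 has 30 days: 350 − 30 = 320 left.
December 1922 has 31 days: 320 − 31 = 289 left.
January 1923 has 31 days: 289 − 31 = 258 left.
February 1923 has 28 days (1923 is not a leap year): 258 − 28 = 230 left.
March 1923 has 31 days: 230 − 31 = 199 left.
April 1923 has 30 days: 199 − 30 = 169 left.
May 1923 has 31 days: 169 − 31 = 138 left.
June 1923 has 30 days: 138 − 30 = 108 left.
July 1923 has 31 days: 108 − 31 = 77 left.
August 1923 has 31 days: 77 − 31 = 46 left.
September 1923 has 30 days: 46 − 30 = 16 left.
16 days into October 1923 → October 16, 1923.
Going back 245 days from October 16, 1923:
Going back 16 days from October 16, 1923 reaches the end of the previous month; 245 − 16 = 229 left.
September 1923 has 30 days: 229 − 30 = 199 left.
August 1923 has 31 days: 199 − 31 = 168 left.
July 1923 has 31 days: 168 − 31 = 137 left.
June 1923 has 30 days: 137 − 30 = 107 left.
May 1923 has 31 days: 107 − 31 = 76 left.
April 1923 has 30 days: 76 − 30 = 46 left.
March 1923 has 31 days: 46 − 31 = 15 left.
February 1923 has 28 days; 28 − 15 = 13 → February 13, 1923.
Advancing 10 months from February 13, 1923:
month 2 + 10 = 12 → December 1923.
Day 13 is valid in December, giving December 13, 1923.

December 13, 1923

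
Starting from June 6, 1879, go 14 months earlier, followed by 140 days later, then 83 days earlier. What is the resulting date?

June 2, 1878

Subtracting 14 months from June 6, 1879:
month 6 − 14 = -8, which is month 4 of year 1878 → April 1878.
Day 6 is valid in April, giving April 6, 1878.
Advancing 140 days from April 6, 1878:
April has 30 days, so 30 − 6 = 24 days remain after April 6, 1878; 140 − 24 = 116 left.
May 1878 has 31 days: 116 − 31 = 85 left.
June 1878 has 30 days: 85 − 30 = 55 left.
July 1878 has 31 days: 55 − 31 = 24 left.
24 days into August 1878 → August 24, 1878.
Subtracting 83 days from August 24, 1878:
Going back 24 days from August 24, 1878 reaches the end of the previous month; 83 − 24 = 59 left.
July 1878 has 31 days: 59 − 31 = 28 left.
June 1878 has 30 days; 30 − 28 = 2 → June 2, 1878.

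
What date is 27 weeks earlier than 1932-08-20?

Going back 27 weeks = 189 days from August 20, 1932.
Going back 20 days from August 20, 1932 reaches the end of the previous month; 189 − 20 = 169 left.
July 1932 has 31 days: 169 − 31 = 138 left.
June 1932 has 30 days: 138 − 30 = 108 left.
May 1932 has 31 days: 108 − 31 = 77 left.
April 1932 has 30 days: 77 − 30 = 47 left.
March 1932 has 31 days: 47 − 31 = 16 left.
February 1932 has 29 days; 29 − 16 = 13 → February 13, 1932.

February 13, 1932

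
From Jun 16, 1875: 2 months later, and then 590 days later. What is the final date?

March 28, 1877

Advancing 2 months from June 16, 1875:
month 6 + 2 = 8 → August 1875.
Day 16 is valid in August, giving August 16, 1875.
Advancing 590 days from August 16, 1875:
August has 31 days, so 31 − 16 = 15 days remain after August 16, 1875; 590 − 15 = 575 left.
September 1875 has 30 days: 575 − 30 = 545 left.
October 1875 has 31 days: 545 − 31 = 514 left.
November 1875 has 30 days: 514 − 30 = 484 left.
December 1875 has 31 days: 484 − 31 = 453 left.
January 1876 has 31 days: 453 − 31 = 422 left.
February 1876 has 29 days (1876 is a leap year): 422 − 29 = 393 left.
March 1876 has 31 days: 393 − 31 = 362 left.
April 1876 has 30 days: 362 − 30 = 332 left.
May 1876 has 31 days: 332 − 31 = 301 left.
June 1876 has 30 days: 301 − 30 = 271 left.
July 1876 has 31 days: 271 − 31 = 240 left.
August 1876 has 31 days: 240 − 31 = 209 left.
September 1876 has 30 days: 209 − 30 = 179 left.
October 1876 has 31 days: 179 − 31 = 148 left.
November 1876 has 30 days: 148 − 30 = 118 left.
December 1876 has 31 days: 118 − 31 = 87 left.
January 1877 has 31 days: 87 − 31 = 56 left.
February 1877 has 28 days (1877 is not a leap year): 56 − 28 = 28 left.
28 days into March 1877 → March 28, 1877.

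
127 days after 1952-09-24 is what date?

Adding 127 days from September 24, 1952.
September has 30 days, so 30 − 24 = 6 days remain after September 24, 1952; 127 − 6 = 121 left.
October 1952 has 31 days: 121 − 31 = 90 left.
November 1952 has 30 days: 90 − 30 = 60 left.
December 1952 has 31 days: 60 − 31 = 29 left.
29 days into January 1953 → January 29, 1953.

January 29, 1953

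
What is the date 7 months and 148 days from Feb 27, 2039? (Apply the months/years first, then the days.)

February 22, 2040

Counting forward 7 months and 148 days from February 27, 2039: first the month/year part, then the days.
month 2 + 7 = 9 → September 2039.
Day 27 is valid in September, giving September 27, 2039.
Now add 148 days from September 27, 2039.
September has 30 days, so 30 − 27 = 3 days remain after September 27, 2039; 148 − 3 = 145 left.
October 2039 has 31 days: 145 − 31 = 114 left.
November 2039 has 30 days: 114 − 30 = 84 left.
December 2039 has 31 days: 84 − 31 = 53 left.
January 2040 has 31 days: 53 − 31 = 22 left.
22 days into February 2040 → February 22, 2040.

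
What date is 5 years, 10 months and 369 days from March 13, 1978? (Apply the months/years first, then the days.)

January 16, 1985

Counting forward 5 years, 10 months and 369 days from March 13, 1978: first the month/year part, then the days.
+5 years → 1983; month 3 + 10 = 13, which is month 1 of year 1984 → January 1984.
Day 13 is valid in January, giving January 13, 1984.
Now add 369 days from January 13, 1984.
January has 31 days, so 31 − 13 = 18 days remain after January 13, 1984; 369 − 18 = 351 left.
February 1984 has 29 days (1984 is a leap year): 351 − 29 = 322 left.
March 1984 has 31 days: 322 − 31 = 291 left.
April 1984 has 30 days: 291 − 30 = 261 left.
May 1984 has 31 days: 261 − 31 = 230 left.
June 1984 has 30 days: 230 − 30 = 200 left.
July 1984 has 31 days: 200 − 31 = 169 left.
August 1984 has 31 days: 169 − 31 = 138 left.
September 1984 has 30 days: 138 − 30 = 108 left.
October 1984 has 31 days: 108 − 31 = 77 left.
November 1984 has 30 days: 77 − 30 = 47 left.
December 1984 has 31 days: 47 − 31 = 16 left.
16 days into January 1985 → January 16, 1985.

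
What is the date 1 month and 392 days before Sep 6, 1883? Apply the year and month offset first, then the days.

July 10, 1882

Subtracting 1 month and 392 days from September 6, 1883: first the month/year part, then the days.
month 9 − 1 = 8 → August 1883.
Day 6 is valid in August, giving August 6, 1883.
Now subtract 392 days from August 6, 1883.
Going back 6 days from August 6, 1883 reaches the end of the previous month; 392 − 6 = 386 left.
July 1883 has 31 days: 386 − 31 = 355 left.
June 1883 has 30 days: 355 − 30 = 325 left.
May 1883 has 31 days: 325 − 31 = 294 left.
April 1883 has 30 days: 294 − 30 = 264 left.
March 1883 has 31 days: 264 − 31 = 233 left.
February 1883 has 28 days (1883 is not a leap year): 233 − 28 = 205 left.
January 1883 has 31 days: 205 − 31 = 174 left.
December 1882 has 31 days: 174 − 31 = 143 left.
November 1882 has 30 days: 143 − 30 = 113 left.
October 1882 has 31 days: 113 − 31 = 82 left.
September 1882 has 30 days: 82 − 30 = 52 left.
August 1882 has 31 days: 52 − 31 = 21 left.
July 1882 has 31 days; 31 − 21 = 10 → July 10, 1882.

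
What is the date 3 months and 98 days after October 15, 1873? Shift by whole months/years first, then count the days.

April 23, 1874

Adding 3 months and 98 days from October 15, 1873: first the month/year part, then the days.
month 10 + 3 = 13, which is month 1 of year 1874 → January 1874.
Day 15 is valid in January, giving January 15, 1874.
Now add 98 days from January 15, 1874.
January has 31 days, so 31 − 15 = 16 days remain after January 15, 1874; 98 − 16 = 82 left.
February 1874 has 28 days (1874 is not a leap year): 82 − 28 = 54 left.
March 1874 has 31 days: 54 − 31 = 23 left.
23 days into April 1874 → April 23, 1874.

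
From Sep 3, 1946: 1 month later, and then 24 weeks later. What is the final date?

Adding 1 month from September 3, 1946:
month 9 + 1 = 10 → October 1946.
Day 3 is valid in October, giving October 3, 1946.
Advancing 24 weeks (= 168 days) from October 3, 1946:
October has 31 days, so 31 − 3 = 28 days remain after October 3, 1946; 168 − 28 = 140 left.
November 1946 has 30 days: 140 − 30 = 110 left.
December 1946 has 31 days: 110 − 31 = 79 left.
January 1947 has 31 days: 79 − 31 = 48 left.
February 1947 has 28 days (1947 is not a leap year): 48 − 28 = 20 left.
20 days into March 1947 → March 20, 1947.

March 20, 1947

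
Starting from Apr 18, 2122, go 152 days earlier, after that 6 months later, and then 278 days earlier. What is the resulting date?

August 12, 2121

Going back 152 days from April 18, 2122:
Going back 18 days from April 18, 2122 reaches the end of the previous month; 152 − 18 = 134 left.
March 2122 has 31 days: 134 − 31 = 103 left.
February 2122 has 28 days (2122 is not a leap year): 103 − 28 = 75 left.
January 2122 has 31 days: 75 − 31 = 44 left.
December 2121 has 31 days: 44 − 31 = 13 left.
November 2121 has 30 days; 30 − 13 = 17 → November 17, 2121.
Counting forward 6 months from November 17, 2121:
month 11 + 6 = 17, which is month 5 of year 2122 → May 2122.
Day 17 is valid in May, giving May 17, 2122.
Subtracting 278 days from May 17, 2122:
Going back 17 days from May 17, 2122 reaches the end of the previous month; 278 − 17 = 261 left.
April 2122 has 30 days: 261 − 30 = 231 left.
March 2122 has 31 days: 231 − 31 = 200 left.
February 2122 has 28 days (2122 is not a leap year): 200 − 28 = 172 left.
January 2122 has 31 days: 172 − 31 = 141 left.
December 2121 has 31 days: 141 − 31 = 110 left.
November 2121 has 30 days: 110 − 30 = 80 left.
October 2121 has 31 days: 80 − 31 = 49 left.
September 2121 has 30 days: 49 − 30 = 19 left.
August 2121 has 31 days; 31 − 19 = 12 → August 12, 2121.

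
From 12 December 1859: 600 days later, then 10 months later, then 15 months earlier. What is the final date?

March 3, 1861

Advancing 600 days from December 12, 1859:
December has 31 days, so 31 − 12 = 19 days remain after December 12, 1859; 600 − 19 = 581 left.
January 1860 has 31 days: 581 − 31 = 550 left.
February 1860 has 29 days (1860 is a leap year): 550 − 29 = 521 left.
March 1860 has 31 days: 521 − 31 = 490 left.
April 1860 has 30 days: 490 − 30 = 460 left.
May 1860 has 31 days: 460 − 31 = 429 left.
June 1860 has 30 days: 429 − 30 = 399 left.
July 1860 has 31 days: 399 − 31 = 368 left.
August 1860 has 31 days: 368 − 31 = 337 left.
September 1860 has 30 days: 337 − 30 = 307 left.
October 1860 has 31 days: 307 − 31 = 276 left.
November 1860 has 30 days: 276 − 30 = 246 left.
December 1860 has 31 days: 246 − 31 = 215 left.
January 1861 has 31 days: 215 − 31 = 184 left.
February 1861 has 28 days (1861 is not a leap year): 184 − 28 = 156 left.
March 1861 has 31 days: 156 − 31 = 125 left.
April 1861 has 30 days: 125 − 30 = 95 left.
May 1861 has 31 days: 95 − 31 = 64 left.
June 1861 has 30 days: 64 − 30 = 34 left.
July 1861 has 31 days: 34 − 31 = 3 left.
3 days into August 1861 → August 3, 1861.
Advancing 10 months from August 3, 1861:
month 8 + 10 = 18, which is month 6 of year 1862 → June 1862.
Day 3 is valid in June, giving June 3, 1862.
Subtracting 15 months from June 3, 1862:
month 6 − 15 = -9, which is month 3 of year 1861 → March 1861.
Day 3 is valid in March, giving March 3, 1861.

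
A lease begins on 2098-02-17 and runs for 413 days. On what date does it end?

Advancing 413 days from February 17, 2098.
February has 28 days, so 28 − 17 = 11 days remain after February 17, 2098; 413 − 11 = 402 left.
March 2098 has 31 days: 402 − 31 = 371 left.
April 2098 has 30 days: 371 − 30 = 341 left.
May 2098 has 31 days: 341 − 31 = 310 left.
June 2098 has 30 days: 310 − 30 = 280 left.
July 2098 has 31 days: 280 − 31 = 249 left.
August 2098 has 31 days: 249 − 31 = 218 left.
September 2098 has 30 days: 218 − 30 = 188 left.
October 2098 has 31 days: 188 − 31 = 157 left.
November 2098 has 30 days: 157 − 30 = 127 left.
December 2098 has 31 days: 127 − 31 = 96 left.
January 2099 has 31 days: 96 − 31 = 65 left.
February 2099 has 28 days (2099 is not a leap year): 65 − 28 = 37 left.
March 2099 has 31 days: 37 − 31 = 6 left.
6 days into April 2099 → April 6, 2099.

April 6, 2099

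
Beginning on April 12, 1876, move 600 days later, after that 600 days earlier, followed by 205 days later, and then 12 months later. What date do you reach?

November 3, 1877

Counting forward 600 days from April 12, 1876:
April has 30 days, so 30 − 12 = 18 days remain after April 12, 1876; 600 − 18 = 582 left.
May 1876 has 31 days: 582 − 31 = 551 left.
June 1876 has 30 days: 551 − 30 = 521 left.
July 1876 has 31 days: 521 − 31 = 490 left.
August 1876 has 31 days: 490 − 31 = 459 left.
September 1876 has 30 days: 459 − 30 = 429 left.
October 1876 has 31 days: 429 − 31 = 398 left.
November 1876 has 30 days: 398 − 30 = 368 left.
December 1876 has 31 days: 368 − 31 = 337 left.
January 1877 has 31 days: 337 − 31 = 306 left.
February 1877 has 28 days (1877 is not a leap year): 306 − 28 = 278 left.
March 1877 has 31 days: 278 − 31 = 247 left.
April 1877 has 30 days: 247 − 30 = 217 left.
May 1877 has 31 days: 217 − 31 = 186 left.
June 1877 has 30 days: 186 − 30 = 156 left.
July 1877 has 31 days: 156 − 31 = 125 left.
August 1877 has 31 days: 125 − 31 = 94 left.
September 1877 has 30 days: 94 − 30 = 64 left.
October 1877 has 31 days: 64 − 31 = 33 left.
November 1877 has 30 days: 33 − 30 = 3 left.
3 days into December 1877 → December 3, 1877.
Going back 600 days from December 3, 1877:
Going back 3 days from December 3, 1877 reaches the end of the previous month; 600 − 3 = 597 left.
November 1877 has 30 days: 597 − 30 = 567 left.
October 1877 has 31 days: 567 − 31 = 536 left.
September 1877 has 30 days: 536 − 30 = 506 left.
August 1877 has 31 days: 506 − 31 = 475 left.
July 1877 has 31 days: 475 − 31 = 444 left.
June 1877 has 30 days: 444 − 30 = 414 left.
May 1877 has 31 days: 414 − 31 = 383 left.
April 1877 has 30 days: 383 − 30 = 353 left.
March 1877 has 31 days: 353 − 31 = 322 left.
February 1877 has 28 days (1877 is not a leap year): 322 − 28 = 294 left.
January 1877 has 31 days: 294 − 31 = 263 left.
December 1876 has 31 days: 263 − 31 = 232 left.
November 1876 has 30 days: 232 − 30 = 202 left.
October 1876 has 31 days: 202 − 31 = 171 left.
September 1876 has 30 days: 171 − 30 = 141 left.
August 1876 has 31 days: 141 − 31 = 110 left.
July 1876 has 31 days: 110 − 31 = 79 left.
June 1876 has 30 days: 79 − 30 = 49 left.
May 1876 has 31 days: 49 − 31 = 18 left.
April 1876 has 30 days; 30 − 18 = 12 → April 12, 1876.
Advancing 205 days from April 12, 1876:
April has 30 days, so 30 − 12 = 18 days remain after April 12, 1876; 205 − 18 = 187 left.
May 1876 has 31 days: 187 − 31 = 156 left.
June 1876 has 30 days: 156 − 30 = 126 left.
July 1876 has 31 days: 126 − 31 = 95 left.
August 1876 has 31 days: 95 − 31 = 64 left.
September 1876 has 30 days: 64 − 30 = 34 left.
October 1876 has 31 days: 34 − 31 = 3 left.
3 days into November 1876 → November 3, 1876.
Adding 12 months from November 3, 1876:
month 11 + 12 = 23, which is month 11 of year 1877 → November 1877.
Day 3 is valid in November, giving November 3, 1877.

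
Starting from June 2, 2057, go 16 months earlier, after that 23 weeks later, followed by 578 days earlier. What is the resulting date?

Going back 16 months from June 2, 2057:
month 6 − 16 = -10, which is month 2 of year 2056 → February 2056.
Day 2 is valid in February, giving February 2, 2056.
Advancing 23 weeks (= 161 days) from February 2, 2056:
February has 29 days, so 29 − 2 = 27 days remain after February 2, 2056; 161 − 27 = 134 left.
March 2056 has 31 days: 134 − 31 = 103 left.
April 2056 has 30 days: 103 − 30 = 73 left.
May 2056 has 31 days: 73 − 31 = 42 left.
June 2056 has 30 days: 42 − 30 = 12 left.
12 days into July 2056 → July 12, 2056.
Subtracting 578 days from July 12, 2056:
Going back 12 days from July 12, 2056 reaches the end of the previous month; 578 − 12 = 566 left.
June 2056 has 30 days: 566 − 30 = 536 left.
May 2056 has 31 days: 536 − 31 = 505 left.
April 2056 has 30 days: 505 − 30 = 475 left.
March 2056 has 31 days: 475 − 31 = 444 left.
February 2056 has 29 days (2056 is a leap year): 444 − 29 = 415 left.
January 2056 has 31 days: 415 − 31 = 384 left.
December 2055 has 31 days: 384 − 31 = 353 left.
November 2055 has 30 days: 353 − 30 = 323 left.
October 2055 has 31 days: 323 − 31 = 292 left.
September 2055 has 30 days: 292 − 30 = 262 left.
August 2055 has 31 days: 262 − 31 = 231 left.
July 2055 has 31 days: 231 − 31 = 200 left.
June 2055 has 30 days: 200 − 30 = 170 left.
May 2055 has 31 days: 170 − 31 = 139 left.
April 2055 has 30 days: 139 − 30 = 109 left.
March 2055 has 31 days: 109 − 31 = 78 left.
February 2055 has 28 days (2055 is not a leap year): 78 − 28 = 50 left.
January 2055 has 31 days: 50 − 31 = 19 left.
December 2054 has 31 days; 31 − 19 = 12 → December 12, 2054.

December 12, 2054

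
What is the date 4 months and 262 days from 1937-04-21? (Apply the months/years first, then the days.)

May 10, 1938

Counting forward 4 months and 262 days from April 21, 1937: first the month/year part, then the days.
month 4 + 4 = 8 → August 1937.
Day 21 is valid in August, giving August 21, 1937.
Now add 262 days from August 21, 1937.
August has 31 days, so 31 − 21 = 10 days remain after August 21, 1937; 262 − 10 = 252 left.
September 1937 has 30 days: 252 − 30 = 222 left.
October 1937 has 31 days: 222 − 31 = 191 left.
November 1937 has 30 days: 191 − 30 = 161 left.
December 1937 has 31 days: 161 − 31 = 130 left.
January 1938 has 31 days: 130 − 31 = 99 left.
February 1938 has 28 days (1938 is not a leap year): 99 − 28 = 71 left.
March 1938 has 31 days: 71 − 31 = 40 left.
April 1938 has 30 days: 40 − 30 = 10 left.
10 days into May 1938 → May 10, 1938.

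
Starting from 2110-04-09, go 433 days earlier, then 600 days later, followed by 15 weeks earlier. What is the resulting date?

Counting back 433 days from April 9, 2110:
Going back 9 days from April 9, 2110 reaches the end of the previous month; 433 − 9 = 424 left.
March 2110 has 31 days: 424 − 31 = 393 left.
February 2110 has 28 days (2110 is not a leap year): 393 − 28 = 365 left.
January 2110 has 31 days: 365 − 31 = 334 left.
December 2109 has 31 days: 334 − 31 = 303 left.
November 2109 has 30 days: 303 − 30 = 273 left.
October 2109 has 31 days: 273 − 31 = 242 left.
September 2109 has 30 days: 242 − 30 = 212 left.
August 2109 has 31 days: 212 − 31 = 181 left.
July 2109 has 31 days: 181 − 31 = 150 left.
June 2109 has 30 days: 150 − 30 = 120 left.
May 2109 has 31 days: 120 − 31 = 89 left.
April 2109 has 30 days: 89 − 30 = 59 left.
March 2109 has 31 days: 59 − 31 = 28 left.
February 2109 has 28 days (2109 is not a leap year): 28 − 28 = 0 left.
January 2109 has 31 days; 31 − 0 = 31 → January 31, 2109.
Adding 600 days from January 31, 2109:
January has 31 days, so 31 − 31 = 0 days remain after January 31, 2109; 600 − 0 = 600 left.
February 2109 has 28 days (2109 is not a leap year): 600 − 28 = 572 left.
March 2109 has 31 days: 572 − 31 = 541 left.
April 2109 has 30 days: 541 − 30 = 511 left.
May 2109 has 31 days: 511 − 31 = 480 left.
June 2109 has 30 days: 480 − 30 = 450 left.
July 2109 has 31 days: 450 − 31 = 419 left.
August 2109 has 31 days: 419 − 31 = 388 left.
September 2109 has 30 days: 388 − 30 = 358 left.
October 2109 has 31 days: 358 − 31 = 327 left.
November 2109 has 30 days: 327 − 30 = 297 left.
December 2109 has 31 days: 297 − 31 = 266 left.
January 2110 has 31 days: 266 − 31 = 235 left.
February 2110 has 28 days (2110 is not a leap year): 235 − 28 = 207 left.
March 2110 has 31 days: 207 − 31 = 176 left.
April 2110 has 30 days: 176 − 30 = 146 left.
May 2110 has 31 days: 146 − 31 = 115 left.
June 2110 has 30 days: 115 − 30 = 85 left.
July 2110 has 31 days: 85 − 31 = 54 left.
August 2110 has 31 days: 54 − 31 = 23 left.
23 days into September 2110 → September 23, 2110.
Going back 15 weeks (= 105 days) from September 23, 2110:
Going back 23 days from September 23, 2110 reaches the end of the previous month; 105 − 23 = 82 left.
August 2110 has 31 days: 82 − 31 = 51 left.
July 2110 has 31 days: 51 − 31 = 20 left.
June 2110 has 30 days; 30 − 20 = 10 → June 10, 2110.

June 10, 2110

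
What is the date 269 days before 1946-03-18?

June 22, 1945

Subtracting 269 days from March 18, 1946.
Going back 18 days from March 18, 1946 reaches the end of the previous month; 269 − 18 = 251 left.
February 1946 has 28 days (1946 is not a leap year): 251 − 28 = 223 left.
January 1946 has 31 days: 223 − 31 = 192 left.
December 1945 has 31 days: 192 − 31 = 161 left.
November 1945 has 30 days: 161 − 30 = 131 left.
October 1945 has 31 days: 131 − 31 = 100 left.
September 1945 has 30 days: 100 − 30 = 70 left.
August 1945 has 31 days: 70 − 31 = 39 left.
July 1945 has 31 days: 39 − 31 = 8 left.
June 1945 has 30 days; 30 − 8 = 22 → June 22, 1945.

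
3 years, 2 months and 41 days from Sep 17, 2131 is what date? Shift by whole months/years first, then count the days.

Counting forward 3 years, 2 months and 41 days from September 17, 2131: first the month/year part, then the days.
+3 years → 2134; month 9 + 2 = 11 → November 2134.
Day 17 is valid in November, giving November 17, 2134.
Now add 41 days from November 17, 2134.
November has 30 days, so 30 − 17 = 13 days remain after November 17, 2134; 41 − 13 = 28 left.
28 days into December 2134 → December 28, 2134.

December 28, 2134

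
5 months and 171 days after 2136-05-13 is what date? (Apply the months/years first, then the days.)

April 2, 2137

Advancing 5 months and 171 days from May 13, 2136: first the month/year part, then the days.
month 5 + 5 = 10 → October 2136.
Day 13 is valid in October, giving October 13, 2136.
Now add 171 days from October 13, 2136.
October has 31 days, so 31 − 13 = 18 days remain after October 13, 2136; 171 − 18 = 153 left.
November 2136 has 30 days: 153 − 30 = 123 left.
December 2136 has 31 days: 123 − 31 = 92 left.
January 2137 has 31 days: 92 − 31 = 61 left.
February 2137 has 28 days (2137 is not a leap year): 61 − 28 = 33 left.
March 2137 has 31 days: 33 − 31 = 2 left.
2 days into April 2137 → April 2, 2137.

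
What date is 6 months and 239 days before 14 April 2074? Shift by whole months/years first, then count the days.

February 17, 2073

Subtracting 6 months and 239 days from April 14, 2074: first the month/year part, then the days.
month 4 − 6 = -2, which is month 10 of year 2073 → October 2073.
Day 14 is valid in October, giving October 14, 2073.
Now subtract 239 days from October 14, 2073.
Going back 14 days from October 14, 2073 reaches the end of the previous month; 239 − 14 = 225 left.
September 2073 has 30 days: 225 − 30 = 195 left.
August 2073 has 31 days: 195 − 31 = 164 left.
July 2073 has 31 days: 164 − 31 = 133 left.
June 2073 has 30 days: 133 − 30 = 103 left.
May 2073 has 31 days: 103 − 31 = 72 left.
April 2073 has 30 days: 72 − 30 = 42 left.
March 2073 has 31 days: 42 − 31 = 11 left.
February 2073 has 28 days; 28 − 11 = 17 → February 17, 2073.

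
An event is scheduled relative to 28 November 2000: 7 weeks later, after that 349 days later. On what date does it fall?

December 31, 2001

Adding 7 weeks (= 49 days) from November 28, 2000:
November has 30 days, so 30 − 28 = 2 days remain after November 28, 2000; 49 − 2 = 47 left.
December 2000 has 31 days: 47 − 31 = 16 left.
16 days into January 2001 → January 16, 2001.
Counting forward 349 days from January 16, 2001:
January has 31 days, so 31 − 16 = 15 days remain after January 16, 2001; 349 − 15 = 334 left.
February 2001 has 28 days (2001 is not a leap year): 334 − 28 = 306 left.
March 2001 has 31 days: 306 − 31 = 275 left.
April 2001 has 30 days: 275 − 30 = 245 left.
May 2001 has 31 days: 245 − 31 = 214 left.
June 2001 has 30 days: 214 − 30 = 184 left.
July 2001 has 31 days: 184 − 31 = 153 left.
August 2001 has 31 days: 153 − 31 = 122 left.
September 2001 has 30 days: 122 − 30 = 92 left.
October 2001 has 31 days: 92 − 31 = 61 left.
November 2001 has 30 days: 61 − 30 = 31 left.
31 days into December 2001 → December 31, 2001.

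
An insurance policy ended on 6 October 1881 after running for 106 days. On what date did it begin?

Subtracting 106 days from October 6, 1881.
Going back 6 days from October 6, 1881 reaches the end of the previous month; 106 − 6 = 100 left.
September 1881 has 30 days: 100 − 30 = 70 left.
August 1881 has 31 days: 70 − 31 = 39 left.
July 1881 has 31 days: 39 − 31 = 8 left.
June 1881 has 30 days; 30 − 8 = 22 → June 22, 1881.

June 22, 1881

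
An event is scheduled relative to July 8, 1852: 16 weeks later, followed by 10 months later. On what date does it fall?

Advancing 16 weeks (= 112 days) from July 8, 1852:
July has 31 days, so 31 − 8 = 23 days remain after July 8, 1852; 112 − 23 = 89 left.
August 1852 has 31 days: 89 − 31 = 58 left.
September 1852 has 30 days: 58 − 30 = 28 left.
28 days into October 1852 → October 28, 1852.
Adding 10 months from October 28, 1852:
month 10 + 10 = 20, which is month 8 of year 1853 → August 1853.
Day 28 is valid in August, giving August 28, 1853.

August 28, 1853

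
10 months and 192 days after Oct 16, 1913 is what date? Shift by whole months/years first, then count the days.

February 24, 1915

Advancing 10 months and 192 days from October 16, 1913: first the month/year part, then the days.
month 10 + 10 = 20, which is month 8 of year 1914 → August 1914.
Day 16 is valid in August, giving August 16, 1914.
Now add 192 days from August 16, 1914.
August has 31 days, so 31 − 16 = 15 days remain after August 16, 1914; 192 − 15 = 177 left.
September 1914 has 30 days: 177 − 30 = 147 left.
October 1914 has 31 days: 147 − 31 = 116 left.
November 1914 has 30 days: 116 − 30 = 86 left.
December 1914 has 31 days: 86 − 31 = 55 left.
January 1915 has 31 days: 55 − 31 = 24 left.
24 days into February 1915 → February 24, 1915.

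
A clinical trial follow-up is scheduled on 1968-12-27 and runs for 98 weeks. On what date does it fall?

Adding 98 weeks = 686 days from December 27, 1968.
December has 31 days, so 31 − 27 = 4 days remain after December 27, 1968; 686 − 4 = 682 left.
January 1969 has 31 days: 682 − 31 = 651 left.
February 1969 has 28 days (1969 is not a leap year): 651 − 28 = 623 left.
March 1969 has 31 days: 623 − 31 = 592 left.
April 1969 has 30 days: 592 − 30 = 562 left.
May 1969 has 31 days: 562 − 31 = 531 left.
June 1969 has 30 days: 531 − 30 = 501 left.
July 1969 has 31 days: 501 − 31 = 470 left.
August 1969 has 31 days: 470 − 31 = 439 left.
September 1969 has 30 days: 439 − 30 = 409 left.
October 1969 has 31 days: 409 − 31 = 378 left.
November 1969 has 30 days: 378 − 30 = 348 left.
December 1969 has 31 days: 348 − 31 = 317 left.
January 1970 has 31 days: 317 − 31 = 286 left.
February 1970 has 28 days (1970 is not a leap year): 286 − 28 = 258 left.
March 1970 has 31 days: 258 − 31 = 227 left.
April 1970 has 30 days: 227 − 30 = 197 left.
May 1970 has 31 days: 197 − 31 = 166 left.
June 1970 has 30 days: 166 − 30 = 136 left.
July 1970 has 31 days: 136 − 31 = 105 left.
August 1970 has 31 days: 105 − 31 = 74 left.
September 1970 has 30 days: 74 − 30 = 44 left.
October 1970 has 31 days: 44 − 31 = 13 left.
13 days into November 1970 → November 13, 1970.

November 13, 1970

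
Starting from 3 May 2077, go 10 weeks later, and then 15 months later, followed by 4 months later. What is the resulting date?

Adding 10 weeks (= 70 days) from May 3, 2077:
May has 31 days, so 31 − 3 = 28 days remain after May 3, 2077; 70 − 28 = 42 left.
June 2077 has 30 days: 42 − 30 = 12 left.
12 days into July 2077 → July 12, 2077.
Counting forward 15 months from July 12, 2077:
month 7 + 15 = 22, which is month 10 of year 2078 → October 2078.
Day 12 is valid in October, giving October 12, 2078.
Counting forward 4 months from October 12, 2078:
month 10 + 4 = 14, which is month 2 of year 2079 → February 2079.
Day 12 is valid in February, giving February 12, 2079.

February 12, 2079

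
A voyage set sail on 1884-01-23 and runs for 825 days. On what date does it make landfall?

Advancing 825 days from January 23, 1884.
January has 31 days, so 31 − 23 = 8 days remain after January 23, 1884; 825 − 8 = 817 left.
February 1884 has 29 days (1884 is a leap year): 817 − 29 = 788 left.
March 1884 has 31 days: 788 − 31 = 757 left.
April 1884 has 30 days: 757 − 30 = 727 left.
May 1884 has 31 days: 727 − 31 = 696 left.
June 1884 has 30 days: 696 − 30 = 666 left.
July 1884 has 31 days: 666 − 31 = 635 left.
August 1884 has 31 days: 635 − 31 = 604 left.
September 1884 has 30 days: 604 − 30 = 574 left.
October 1884 has 31 days: 574 − 31 = 543 left.
November 1884 has 30 days: 543 − 30 = 513 left.
December 1884 has 31 days: 513 − 31 = 482 left.
January 1885 has 31 days: 482 − 31 = 451 left.
February 1885 has 28 days (1885 is not a leap year): 451 − 28 = 423 left.
March 1885 has 31 days: 423 − 31 = 392 left.
April 1885 has 30 days: 392 − 30 = 362 left.
May 1885 has 31 days: 362 − 31 = 331 left.
June 1885 has 30 days: 331 − 30 = 301 left.
July 1885 has 31 days: 301 − 31 = 270 left.
August 1885 has 31 days: 270 − 31 = 239 left.
September 1885 has 30 days: 239 − 30 = 209 left.
October 1885 has 31 days: 209 − 31 = 178 left.
November 1885 has 30 days: 178 − 30 = 148 left.
December 1885 has 31 days: 148 − 31 = 117 left.
January 1886 has 31 days: 117 − 31 = 86 left.
February 1886 has 28 days (1886 is not a leap year): 86 − 28 = 58 left.
March 1886 has 31 days: 58 − 31 = 27 left.
27 days into April 1886 → April 27, 1886.

April 27, 1886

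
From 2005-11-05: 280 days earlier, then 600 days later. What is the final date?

Subtracting 280 days from November 5, 2005:
Going back 5 days from November 5, 2005 reaches the end of the previous month; 280 − 5 = 275 left.
October 2005 has 31 days: 275 − 31 = 244 left.
September 2005 has 30 days: 244 − 30 = 214 left.
August 2005 has 31 days: 214 − 31 = 183 left.
July 2005 has 31 days: 183 − 31 = 152 left.
June 2005 has 30 days: 152 − 30 = 122 left.
May 2005 has 31 days: 122 − 31 = 91 left.
April 2005 has 30 days: 91 − 30 = 61 left.
March 2005 has 31 days: 61 − 31 = 30 left.
February 2005 has 28 days (2005 is not a leap year): 30 − 28 = 2 left.
January 2005 has 31 days; 31 − 2 = 29 → January 29, 2005.
Adding 600 days from January 29, 2005:
January has 31 days, so 31 − 29 = 2 days remain after January 29, 2005; 600 − 2 = 598 left.
February 2005 has 28 days (2005 is not a leap year): 598 − 28 = 570 left.
March 2005 has 31 days: 570 − 31 = 539 left.
April 2005 has 30 days: 539 − 30 = 509 left.
May 2005 has 31 days: 509 − 31 = 478 left.
June 2005 has 30 days: 478 − 30 = 448 left.
July 2005 has 31 days: 448 − 31 = 417 left.
August 2005 has 31 days: 417 − 31 = 386 left.
September 2005 has 30 days: 386 − 30 = 356 left.
October 2005 has 31 days: 356 − 31 = 325 left.
November 2005 has 30 days: 325 − 30 = 295 left.
December 2005 has 31 days: 295 − 31 = 264 left.
January 2006 has 31 days: 264 − 31 = 233 left.
February 2006 has 28 days (2006 is not a leap year): 233 − 28 = 205 left.
March 2006 has 31 days: 205 − 31 = 174 left.
April 2006 has 30 days: 174 − 30 = 144 left.
May 2006 has 31 days: 144 − 31 = 113 left.
June 2006 has 30 days: 113 − 30 = 83 left.
July 2006 has 31 days: 83 − 31 = 52 left.
August 2006 has 31 days: 52 − 31 = 21 left.
21 days into September 2006 → September 21, 2006.

September 21, 2006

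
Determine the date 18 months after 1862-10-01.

April 1, 1864

Advancing 18 months from October 1, 1862.
month 10 + 18 = 28, which is month 4 of year 1864 → April 1864.
Day 1 is valid in April, giving April 1, 1864.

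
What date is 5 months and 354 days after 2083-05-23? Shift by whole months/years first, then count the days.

October 11, 2084

Adding 5 months and 354 days from May 23, 2083: first the month/year part, then the days.
month 5 + 5 = 10 → October 2083.
Day 23 is valid in October, giving October 23, 2083.
Now add 354 days from October 23, 2083.
October has 31 days, so 31 − 23 = 8 days remain after October 23, 2083; 354 − 8 = 346 left.
November 2083 has 30 days: 346 − 30 = 316 left.
December 2083 has 31 days: 316 − 31 = 285 left.
January 2084 has 31 days: 285 − 31 = 254 left.
February 2084 has 29 days (2084 is a leap year): 254 − 29 = 225 left.
March 2084 has 31 days: 225 − 31 = 194 left.
April 2084 has 30 days: 194 − 30 = 164 left.
May 2084 has 31 days: 164 − 31 = 133 left.
June 2084 has 30 days: 133 − 30 = 103 left.
July 2084 has 31 days: 103 − 31 = 72 left.
August 2084 has 31 days: 72 − 31 = 41 left.
September 2084 has 30 days: 41 − 30 = 11 left.
11 days into October 2084 → October 11, 2084.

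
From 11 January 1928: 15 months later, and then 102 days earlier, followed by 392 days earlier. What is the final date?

Adding 15 months from January 11, 1928:
month 1 + 15 = 16, which is month 4 of year 1929 → April 1929.
Day 11 is valid in April, giving April 11, 1929.
Going back 102 days from April 11, 1929:
Going back 11 days from April 11, 1929 reaches the end of the previous month; 102 − 11 = 91 left.
March 1929 has 31 days: 91 − 31 = 60 left.
February 1929 has 28 days (1929 is not a leap year): 60 − 28 = 32 left.
January 1929 has 31 days: 32 − 31 = 1 left.
December 1928 has 31 days; 31 − 1 = 30 → December 30, 1928.
Going back 392 days from December 30, 1928:
Going back 30 days from December 30, 1928 reaches the end of the previous month; 392 − 30 = 362 left.
November 1928 has 30 days: 362 − 30 = 332 left.
October 1928 has 31 days: 332 − 31 = 301 left.
September 1928 has 30 days: 301 − 30 = 271 left.
August 1928 has 31 days: 271 − 31 = 240 left.
July 1928 has 31 days: 240 − 31 = 209 left.
June 1928 has 30 days: 209 − 30 = 179 left.
May 1928 has 31 days: 179 − 31 = 148 left.
April 1928 has 30 days: 148 − 30 = 118 left.
March 1928 has 31 days: 118 − 31 = 87 left.
February 1928 has 29 days (1928 is a leap year): 87 − 29 = 58 left.
January 1928 has 31 days: 58 − 31 = 27 left.
December 1927 has 31 days; 31 − 27 = 4 → December 4, 1927.

December 4, 1927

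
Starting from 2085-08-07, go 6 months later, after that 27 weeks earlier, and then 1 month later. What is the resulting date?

September 2, 2085

Adding 6 months from August 7, 2085:
month 8 + 6 = 14, which is month 2 of year 2086 → February 2086.
Day 7 is valid in February, giving February 7, 2086.
Subtracting 27 weeks (= 189 days) from February 7, 2086:
Going back 7 days from February 7, 2086 reaches the end of the previous month; 189 − 7 = 182 left.
January 2086 has 31 days: 182 − 31 = 151 left.
December 2085 has 31 days: 151 − 31 = 120 left.
November 2085 has 30 days: 120 − 30 = 90 left.
October 2085 has 31 days: 90 − 31 = 59 left.
September 2085 has 30 days: 59 − 30 = 29 left.
August 2085 has 31 days; 31 − 29 = 2 → August 2, 2085.
Advancing 1 month from August 2, 2085:
month 8 + 1 = 9 → September 2085.
Day 2 is valid in September, giving September 2, 2085.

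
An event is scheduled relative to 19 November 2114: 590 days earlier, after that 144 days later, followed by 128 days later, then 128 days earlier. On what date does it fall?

August 30, 2113

Subtracting 590 days from November 19, 2114:
Going back 19 days from November 19, 2114 reaches the end of the previous month; 590 − 19 = 571 left.
October 2114 has 31 days: 571 − 31 = 540 left.
September 2114 has 30 days: 540 − 30 = 510 left.
August 2114 has 31 days: 510 − 31 = 479 left.
July 2114 has 31 days: 479 − 31 = 448 left.
June 2114 has 30 days: 448 − 30 = 418 left.
May 2114 has 31 days: 418 − 31 = 387 left.
April 2114 has 30 days: 387 − 30 = 357 left.
March 2114 has 31 days: 357 − 31 = 326 left.
February 2114 has 28 days (2114 is not a leap year): 326 − 28 = 298 left.
January 2114 has 31 days: 298 − 31 = 267 left.
December 2113 has 31 days: 267 − 31 = 236 left.
November 2113 has 30 days: 236 − 30 = 206 left.
October 2113 has 31 days: 206 − 31 = 175 left.
September 2113 has 30 days: 175 − 30 = 145 left.
August 2113 has 31 days: 145 − 31 = 114 left.
July 2113 has 31 days: 114 − 31 = 83 left.
June 2113 has 30 days: 83 − 30 = 53 left.
May 2113 has 31 days: 53 − 31 = 22 left.
April 2113 has 30 days; 30 − 22 = 8 → April 8, 2113.
Counting forward 144 days from April 8, 2113:
April has 30 days, so 30 − 8 = 22 days remain after April 8, 2113; 144 − 22 = 122 left.
May 2113 has 31 days: 122 − 31 = 91 left.
June 2113 has 30 days: 91 − 30 = 61 left.
July 2113 has 31 days: 61 − 31 = 30 left.
30 days into August 2113 → August 30, 2113.
Advancing 128 days from August 30, 2113:
August has 31 days, so 31 − 30 = 1 day remains after August 30, 2113; 128 − 1 = 127 left.
September 2113 has 30 days: 127 − 30 = 97 left.
October 2113 has 31 days: 97 − 31 = 66 left.
November 2113 has 30 days: 66 − 30 = 36 left.
December 2113 has 31 days: 36 − 31 = 5 left.
5 days into January 2114 → January 5, 2114.
Counting back 128 days from January 5, 2114:
Going back 5 days from January 5, 2114 reaches the end of the previous month; 128 − 5 = 123 left.
December 2113 has 31 days: 123 − 31 = 92 left.
November 2113 has 30 days: 92 − 30 = 62 left.
October 2113 has 31 days: 62 − 31 = 31 left.
September 2113 has 30 days: 31 − 30 = 1 left.
August 2113 has 31 days; 31 − 1 = 30 → August 30, 2113.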